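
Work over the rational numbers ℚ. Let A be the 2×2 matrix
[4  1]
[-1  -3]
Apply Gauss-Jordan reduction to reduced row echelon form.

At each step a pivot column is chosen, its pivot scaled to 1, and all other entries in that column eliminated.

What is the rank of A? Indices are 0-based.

rank = 2

pivot(0,0)=4: scale R0 → (1, 1/4)
  clear (1,0): R1 −= (-1)R0 → (0, -11/4)
pivot(1,1)=-11/4: scale R1 → (0, 1)
  clear (0,1): R0 −= (1/4)R1 → (1, 0)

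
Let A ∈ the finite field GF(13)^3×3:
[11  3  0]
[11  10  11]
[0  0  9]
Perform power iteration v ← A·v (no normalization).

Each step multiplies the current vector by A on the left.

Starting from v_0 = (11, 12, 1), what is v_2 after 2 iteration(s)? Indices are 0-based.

v_0 = (11, 12, 1).
v_1 = A·v_0 = (1, 5, 9).
v_2 = A·v_1 = (0, 4, 3).

v_2 = (0, 4, 3)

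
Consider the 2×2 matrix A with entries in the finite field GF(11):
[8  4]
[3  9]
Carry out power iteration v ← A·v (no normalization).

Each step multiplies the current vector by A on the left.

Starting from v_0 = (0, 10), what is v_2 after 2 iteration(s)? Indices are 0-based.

v_2 = (9, 6)

v_0 = (0, 10).
v_1 = A·v_0 = (7, 2).
v_2 = A·v_1 = (9, 6).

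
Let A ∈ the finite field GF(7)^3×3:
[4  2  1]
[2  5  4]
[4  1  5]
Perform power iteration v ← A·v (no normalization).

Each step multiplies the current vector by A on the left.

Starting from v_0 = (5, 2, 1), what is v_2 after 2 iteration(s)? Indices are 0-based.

v_0 = (5, 2, 1).
v_1 = A·v_0 = (4, 3, 6).
v_2 = A·v_1 = (0, 5, 0).

v_2 = (0, 5, 0)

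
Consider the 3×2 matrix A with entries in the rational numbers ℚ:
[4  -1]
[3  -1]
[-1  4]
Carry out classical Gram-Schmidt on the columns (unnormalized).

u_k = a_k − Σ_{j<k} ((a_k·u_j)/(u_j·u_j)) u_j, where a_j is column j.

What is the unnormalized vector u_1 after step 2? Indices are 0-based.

u_1 = (9/13, 7/26, 93/26)

Step 1: u_0 = a_0 = (4, 3, -1).
Step 2: u_1 = a_1 − (-11/26)·u_0 = (9/13, 7/26, 93/26).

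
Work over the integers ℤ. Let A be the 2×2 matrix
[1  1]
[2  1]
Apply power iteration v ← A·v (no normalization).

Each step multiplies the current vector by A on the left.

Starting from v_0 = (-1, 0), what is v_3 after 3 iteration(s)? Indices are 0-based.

v_3 = (-7, -10)

v_0 = (-1, 0).
v_1 = A·v_0 = (-1, -2).
v_2 = A·v_1 = (-3, -4).
v_3 = A·v_2 = (-7, -10).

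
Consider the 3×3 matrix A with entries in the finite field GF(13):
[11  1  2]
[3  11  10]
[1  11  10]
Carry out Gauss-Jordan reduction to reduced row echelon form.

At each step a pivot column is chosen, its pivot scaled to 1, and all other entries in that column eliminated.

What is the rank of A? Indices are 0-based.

[1] R0 /= 11  ⇒  (1, 6, 12)
     R1 -= 3·R0  ⇒  (0, 6, 0)
     R2 -= 1·R0  ⇒  (0, 5, 11)
[2] R1 /= 6  ⇒  (0, 1, 0)
     R0 -= 6·R1  ⇒  (1, 0, 12)
     R2 -= 5·R1  ⇒  (0, 0, 11)
[3] R2 /= 11  ⇒  (0, 0, 1)
     R0 -= 12·R2  ⇒  (1, 0, 0)

rank = 3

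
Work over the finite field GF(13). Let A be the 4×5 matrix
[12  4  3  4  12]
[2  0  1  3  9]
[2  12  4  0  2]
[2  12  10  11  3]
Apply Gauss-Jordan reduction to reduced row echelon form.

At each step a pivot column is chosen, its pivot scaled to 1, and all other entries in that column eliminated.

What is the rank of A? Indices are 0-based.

[1] R0 /= 12  ⇒  (1, 9, 10, 9, 1)
     R1 -= 2·R0  ⇒  (0, 8, 7, 11, 7)
     R2 -= 2·R0  ⇒  (0, 7, 10, 8, 0)
     R3 -= 2·R0  ⇒  (0, 7, 3, 6, 1)
[2] R1 /= 8  ⇒  (0, 1, 9, 3, 9)
     R0 -= 9·R1  ⇒  (1, 0, 7, 8, 11)
     R2 -= 7·R1  ⇒  (0, 0, 12, 0, 2)
     R3 -= 7·R1  ⇒  (0, 0, 5, 11, 3)
[3] R2 /= 12  ⇒  (0, 0, 1, 0, 11)
     R0 -= 7·R2  ⇒  (1, 0, 0, 8, 12)
     R1 -= 9·R2  ⇒  (0, 1, 0, 3, 1)
     R3 -= 5·R2  ⇒  (0, 0, 0, 11, 0)
[4] R3 /= 11  ⇒  (0, 0, 0, 1, 0)
     R0 -= 8·R3  ⇒  (1, 0, 0, 0, 12)
     R1 -= 3·R3  ⇒  (0, 1, 0, 0, 1)

rank = 4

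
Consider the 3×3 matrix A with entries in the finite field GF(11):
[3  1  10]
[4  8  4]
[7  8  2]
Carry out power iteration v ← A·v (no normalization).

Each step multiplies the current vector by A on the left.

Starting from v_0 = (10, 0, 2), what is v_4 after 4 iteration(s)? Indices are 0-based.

v_4 = (5, 2, 6)

v_0 = (10, 0, 2).
v_1 = A·v_0 = (6, 4, 8).
v_2 = A·v_1 = (3, 0, 2).
v_3 = A·v_2 = (7, 9, 3).
v_4 = A·v_3 = (5, 2, 6).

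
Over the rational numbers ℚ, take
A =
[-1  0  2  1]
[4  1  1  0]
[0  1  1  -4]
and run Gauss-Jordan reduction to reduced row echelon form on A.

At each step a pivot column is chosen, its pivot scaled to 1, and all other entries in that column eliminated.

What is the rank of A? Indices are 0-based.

pivot(0,0)=-1: scale R0 → (1, 0, -2, -1)
  clear (1,0): R1 −= (4)R0 → (0, 1, 9, 4)
pivot(1,1)=1: scale R1 → (0, 1, 9, 4)
  clear (2,1): R2 −= (1)R1 → (0, 0, -8, -8)
pivot(2,2)=-8: scale R2 → (0, 0, 1, 1)
  clear (0,2): R0 −= (-2)R2 → (1, 0, 0, 1)
  clear (1,2): R1 −= (9)R2 → (0, 1, 0, -5)

rank = 3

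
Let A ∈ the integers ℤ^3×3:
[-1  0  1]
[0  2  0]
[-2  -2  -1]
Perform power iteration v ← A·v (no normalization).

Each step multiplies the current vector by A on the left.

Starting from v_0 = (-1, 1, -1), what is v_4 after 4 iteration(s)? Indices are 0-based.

v_4 = (1, 16, 1)

v_0 = (-1, 1, -1).
v_1 = A·v_0 = (0, 2, 1).
v_2 = A·v_1 = (1, 4, -5).
v_3 = A·v_2 = (-6, 8, -5).
v_4 = A·v_3 = (1, 16, 1).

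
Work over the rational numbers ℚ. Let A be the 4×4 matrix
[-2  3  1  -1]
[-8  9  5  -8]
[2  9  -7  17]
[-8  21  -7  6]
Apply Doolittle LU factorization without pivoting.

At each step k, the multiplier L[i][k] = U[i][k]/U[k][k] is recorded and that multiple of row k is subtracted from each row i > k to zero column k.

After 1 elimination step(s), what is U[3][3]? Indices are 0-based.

U[3][3] = 10

Step 1: pivot at (0,0) is -2.
  row1 ← row1 − (4)·row0  ⇒  L[1][0]=4, U row1=(0, -3, 1, -4)
  row2 ← row2 − (-1)·row0  ⇒  L[2][0]=-1, U row2=(0, 12, -6, 16)
  row3 ← row3 − (4)·row0  ⇒  L[3][0]=4, U row3=(0, 9, -11, 10)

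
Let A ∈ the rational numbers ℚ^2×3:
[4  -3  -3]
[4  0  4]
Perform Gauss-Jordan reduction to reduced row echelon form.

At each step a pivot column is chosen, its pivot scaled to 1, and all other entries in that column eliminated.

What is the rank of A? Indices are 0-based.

rank = 2

[1] R0 /= 4  ⇒  (1, -3/4, -3/4)
     R1 -= 4·R0  ⇒  (0, 3, 7)
[2] R1 /= 3  ⇒  (0, 1, 7/3)
     R0 -= -3/4·R1  ⇒  (1, 0, 1)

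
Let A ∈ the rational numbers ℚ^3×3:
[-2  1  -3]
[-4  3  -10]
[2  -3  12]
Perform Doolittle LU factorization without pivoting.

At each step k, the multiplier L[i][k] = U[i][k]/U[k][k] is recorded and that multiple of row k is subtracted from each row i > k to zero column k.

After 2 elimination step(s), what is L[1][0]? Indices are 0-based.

L[1][0] = 2

Step 1: pivot at (0,0) is -2.
  row1 ← row1 − (2)·row0  ⇒  L[1][0]=2, U row1=(0, 1, -4)
  row2 ← row2 − (-1)·row0  ⇒  L[2][0]=-1, U row2=(0, -2, 9)
Step 2: pivot at (1,1) is 1.
  row2 ← row2 − (-2)·row1  ⇒  L[2][1]=-2, U row2=(0, 0, 1)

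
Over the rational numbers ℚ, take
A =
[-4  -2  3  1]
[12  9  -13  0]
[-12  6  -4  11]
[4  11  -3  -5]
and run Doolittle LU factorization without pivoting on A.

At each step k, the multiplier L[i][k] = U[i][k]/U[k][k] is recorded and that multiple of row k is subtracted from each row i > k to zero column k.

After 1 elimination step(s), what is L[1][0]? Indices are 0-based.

L[1][0] = -3

[col 0] pivot -4
  R1 -= -3*R0 → (0, 3, -4, 3)  (L[1][0] := -3)
  R2 -= 3*R0 → (0, 12, -13, 8)  (L[2][0] := 3)
  R3 -= -1*R0 → (0, 9, 0, -4)  (L[3][0] := -1)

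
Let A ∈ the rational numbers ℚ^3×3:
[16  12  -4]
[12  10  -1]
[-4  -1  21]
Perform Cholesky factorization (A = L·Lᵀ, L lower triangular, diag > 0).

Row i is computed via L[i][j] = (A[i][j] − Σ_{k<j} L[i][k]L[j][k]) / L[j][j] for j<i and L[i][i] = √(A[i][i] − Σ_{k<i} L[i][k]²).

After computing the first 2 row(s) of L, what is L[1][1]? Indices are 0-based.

L[1][1] = 1

Step 1: L[0][0] = √(16) = 4.
  L[1][0] = (12) / L[0][0] = 3.
Step 2: L[1][1] = √(1) = 1.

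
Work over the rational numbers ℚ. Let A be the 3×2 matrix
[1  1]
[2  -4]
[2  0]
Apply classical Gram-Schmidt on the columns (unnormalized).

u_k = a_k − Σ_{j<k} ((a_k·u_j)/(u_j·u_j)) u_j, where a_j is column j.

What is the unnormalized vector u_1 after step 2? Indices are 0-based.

u_1 = (16/9, -22/9, 14/9)

Step 1: u_0 = a_0 = (1, 2, 2).
Step 2: u_1 = a_1 − (-7/9)·u_0 = (16/9, -22/9, 14/9).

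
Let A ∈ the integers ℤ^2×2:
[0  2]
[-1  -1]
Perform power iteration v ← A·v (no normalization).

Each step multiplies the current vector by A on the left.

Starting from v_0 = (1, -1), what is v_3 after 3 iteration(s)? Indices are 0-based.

v_0 = (1, -1).
v_1 = A·v_0 = (-2, 0).
v_2 = A·v_1 = (0, 2).
v_3 = A·v_2 = (4, -2).

v_3 = (4, -2)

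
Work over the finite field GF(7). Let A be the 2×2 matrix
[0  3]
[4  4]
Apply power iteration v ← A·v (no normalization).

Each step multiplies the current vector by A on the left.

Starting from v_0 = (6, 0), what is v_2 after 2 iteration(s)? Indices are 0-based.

v_2 = (2, 5)

v_0 = (6, 0).
v_1 = A·v_0 = (0, 3).
v_2 = A·v_1 = (2, 5).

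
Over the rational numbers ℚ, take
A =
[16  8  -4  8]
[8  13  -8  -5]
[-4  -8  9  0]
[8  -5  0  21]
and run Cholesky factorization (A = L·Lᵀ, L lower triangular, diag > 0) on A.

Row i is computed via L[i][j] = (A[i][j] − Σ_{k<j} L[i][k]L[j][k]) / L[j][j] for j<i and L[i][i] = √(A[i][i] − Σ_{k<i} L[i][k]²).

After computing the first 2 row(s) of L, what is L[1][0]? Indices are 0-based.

L[1][0] = 2

Step 1: L[0][0] = √(16) = 4.
  L[1][0] = (8) / L[0][0] = 2.
Step 2: L[1][1] = √(9) = 3.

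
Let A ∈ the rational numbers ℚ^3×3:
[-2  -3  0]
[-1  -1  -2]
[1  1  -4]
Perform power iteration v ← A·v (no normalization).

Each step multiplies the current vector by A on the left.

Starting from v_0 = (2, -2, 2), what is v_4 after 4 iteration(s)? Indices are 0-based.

v_0 = (2, -2, 2).
v_1 = A·v_0 = (2, -4, -8).
v_2 = A·v_1 = (8, 18, 30).
v_3 = A·v_2 = (-70, -86, -94).
v_4 = A·v_3 = (398, 344, 220).

v_4 = (398, 344, 220)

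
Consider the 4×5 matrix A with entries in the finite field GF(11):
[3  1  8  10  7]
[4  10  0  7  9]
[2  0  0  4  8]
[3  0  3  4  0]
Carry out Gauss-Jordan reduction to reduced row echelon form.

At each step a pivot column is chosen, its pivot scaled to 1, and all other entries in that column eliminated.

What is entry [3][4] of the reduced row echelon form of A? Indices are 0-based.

step 1: normalize row 0 (÷3) = (1, 4, 10, 7, 6)
  row 1: subtract 4×row0 = (0, 5, 4, 1, 7)
  row 2: subtract 2×row0 = (0, 3, 2, 1, 7)
  row 3: subtract 3×row0 = (0, 10, 6, 5, 4)
step 2: normalize row 1 (÷5) = (0, 1, 3, 9, 8)
  row 0: subtract 4×row1 = (1, 0, 9, 4, 7)
  row 2: subtract 3×row1 = (0, 0, 4, 7, 5)
  row 3: subtract 10×row1 = (0, 0, 9, 3, 1)
step 3: normalize row 2 (÷4) = (0, 0, 1, 10, 4)
  row 0: subtract 9×row2 = (1, 0, 0, 2, 4)
  row 1: subtract 3×row2 = (0, 1, 0, 1, 7)
  row 3: subtract 9×row2 = (0, 0, 0, 1, 9)
step 4: normalize row 3 (÷1) = (0, 0, 0, 1, 9)
  row 0: subtract 2×row3 = (1, 0, 0, 0, 8)
  row 1: subtract 1×row3 = (0, 1, 0, 0, 9)
  row 2: subtract 10×row3 = (0, 0, 1, 0, 2)

M[3][4] = 9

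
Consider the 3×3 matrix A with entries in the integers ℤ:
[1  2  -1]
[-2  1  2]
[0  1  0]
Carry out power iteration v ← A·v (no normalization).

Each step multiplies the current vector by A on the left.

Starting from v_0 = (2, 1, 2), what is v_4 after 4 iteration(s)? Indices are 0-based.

v_0 = (2, 1, 2).
v_1 = A·v_0 = (2, 1, 1).
v_2 = A·v_1 = (3, -1, 1).
v_3 = A·v_2 = (0, -5, -1).
v_4 = A·v_3 = (-9, -7, -5).

v_4 = (-9, -7, -5)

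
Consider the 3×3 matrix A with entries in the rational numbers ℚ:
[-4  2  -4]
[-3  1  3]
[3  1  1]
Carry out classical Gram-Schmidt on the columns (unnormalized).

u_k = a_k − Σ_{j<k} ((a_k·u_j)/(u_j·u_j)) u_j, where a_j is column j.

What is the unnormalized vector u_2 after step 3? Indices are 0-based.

Step 1: u_0 = a_0 = (-4, -3, 3).
Step 2: u_1 = a_1 − (-4/17)·u_0 = (18/17, 5/17, 29/17).
Step 3: u_2 = a_2 − (5/17)·u_0 − (-2/5)·u_1 = (-12/5, 4, 4/5).

u_2 = (-12/5, 4, 4/5)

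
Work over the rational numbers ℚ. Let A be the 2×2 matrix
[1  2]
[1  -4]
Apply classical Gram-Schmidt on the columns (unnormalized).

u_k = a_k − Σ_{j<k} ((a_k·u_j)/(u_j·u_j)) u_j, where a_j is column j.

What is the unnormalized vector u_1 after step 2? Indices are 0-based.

u_1 = (3, -3)

Step 1: u_0 = a_0 = (1, 1).
Step 2: u_1 = a_1 − (-1)·u_0 = (3, -3).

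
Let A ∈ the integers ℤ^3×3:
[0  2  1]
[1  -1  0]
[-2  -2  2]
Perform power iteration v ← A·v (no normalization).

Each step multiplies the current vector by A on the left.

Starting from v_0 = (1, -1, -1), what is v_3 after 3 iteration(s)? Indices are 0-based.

v_3 = (-12, 7, 2)

v_0 = (1, -1, -1).
v_1 = A·v_0 = (-3, 2, -2).
v_2 = A·v_1 = (2, -5, -2).
v_3 = A·v_2 = (-12, 7, 2).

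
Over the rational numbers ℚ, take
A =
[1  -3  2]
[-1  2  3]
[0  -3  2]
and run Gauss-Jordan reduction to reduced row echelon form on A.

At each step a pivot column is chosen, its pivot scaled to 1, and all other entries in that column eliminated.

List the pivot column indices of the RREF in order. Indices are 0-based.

step 1: normalize row 0 (÷1) = (1, -3, 2)
  row 1: subtract -1×row0 = (0, -1, 5)
step 2: normalize row 1 (÷-1) = (0, 1, -5)
  row 0: subtract -3×row1 = (1, 0, -13)
  row 2: subtract -3×row1 = (0, 0, -13)
step 3: normalize row 2 (÷-13) = (0, 0, 1)
  row 0: subtract -13×row2 = (1, 0, 0)
  row 1: subtract -5×row2 = (0, 1, 0)

pivot columns: 0, 1, 2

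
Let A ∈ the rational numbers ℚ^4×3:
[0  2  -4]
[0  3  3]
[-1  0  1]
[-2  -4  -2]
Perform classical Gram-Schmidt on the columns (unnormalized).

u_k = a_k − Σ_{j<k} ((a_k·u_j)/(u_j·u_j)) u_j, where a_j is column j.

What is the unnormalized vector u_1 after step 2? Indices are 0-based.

Step 1: u_0 = a_0 = (0, 0, -1, -2).
Step 2: u_1 = a_1 − (8/5)·u_0 = (2, 3, 8/5, -4/5).

u_1 = (2, 3, 8/5, -4/5)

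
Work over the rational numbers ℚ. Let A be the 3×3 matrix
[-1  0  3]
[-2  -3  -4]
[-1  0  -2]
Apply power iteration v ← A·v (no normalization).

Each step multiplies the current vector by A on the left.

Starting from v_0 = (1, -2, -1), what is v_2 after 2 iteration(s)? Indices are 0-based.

v_2 = (7, -20, 2)

v_0 = (1, -2, -1).
v_1 = A·v_0 = (-4, 8, 1).
v_2 = A·v_1 = (7, -20, 2).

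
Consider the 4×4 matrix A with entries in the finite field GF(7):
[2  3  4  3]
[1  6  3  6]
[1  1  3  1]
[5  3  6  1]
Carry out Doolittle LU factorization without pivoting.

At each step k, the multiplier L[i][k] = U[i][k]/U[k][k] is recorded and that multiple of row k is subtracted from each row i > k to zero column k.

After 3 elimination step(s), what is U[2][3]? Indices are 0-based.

k=0: U[0][0]=2
  eliminate (1,0): mult=4, new row 1: (0, 1, 1, 1); set L[1][0]=4
  eliminate (2,0): mult=4, new row 2: (0, 3, 1, 3); set L[2][0]=4
  eliminate (3,0): mult=6, new row 3: (0, 6, 3, 4); set L[3][0]=6
k=1: U[1][1]=1
  eliminate (2,1): mult=3, new row 2: (0, 0, 5, 0); set L[2][1]=3
  eliminate (3,1): mult=6, new row 3: (0, 0, 4, 5); set L[3][1]=6
k=2: U[2][2]=5
  eliminate (3,2): mult=5, new row 3: (0, 0, 0, 5); set L[3][2]=5

U[2][3] = 0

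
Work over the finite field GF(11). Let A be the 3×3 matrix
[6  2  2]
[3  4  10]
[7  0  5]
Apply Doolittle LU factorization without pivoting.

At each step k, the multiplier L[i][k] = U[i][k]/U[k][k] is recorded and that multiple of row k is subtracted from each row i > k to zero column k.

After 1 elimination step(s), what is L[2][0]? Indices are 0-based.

[col 0] pivot 6
  R1 -= 6*R0 → (0, 3, 9)  (L[1][0] := 6)
  R2 -= 3*R0 → (0, 5, 10)  (L[2][0] := 3)

L[2][0] = 3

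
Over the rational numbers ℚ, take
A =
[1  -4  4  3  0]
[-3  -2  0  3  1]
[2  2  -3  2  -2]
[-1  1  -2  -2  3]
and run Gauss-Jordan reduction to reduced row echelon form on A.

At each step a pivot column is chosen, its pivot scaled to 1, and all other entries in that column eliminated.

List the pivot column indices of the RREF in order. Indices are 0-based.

step 1: normalize row 0 (÷1) = (1, -4, 4, 3, 0)
  row 1: subtract -3×row0 = (0, -14, 12, 12, 1)
  row 2: subtract 2×row0 = (0, 10, -11, -4, -2)
  row 3: subtract -1×row0 = (0, -3, 2, 1, 3)
step 2: normalize row 1 (÷-14) = (0, 1, -6/7, -6/7, -1/14)
  row 0: subtract -4×row1 = (1, 0, 4/7, -3/7, -2/7)
  row 2: subtract 10×row1 = (0, 0, -17/7, 32/7, -9/7)
  row 3: subtract -3×row1 = (0, 0, -4/7, -11/7, 39/14)
step 3: normalize row 2 (÷-17/7) = (0, 0, 1, -32/17, 9/17)
  row 0: subtract 4/7×row2 = (1, 0, 0, 11/17, -10/17)
  row 1: subtract -6/7×row2 = (0, 1, 0, -42/17, 13/34)
  row 3: subtract -4/7×row2 = (0, 0, 0, -45/17, 105/34)
step 4: normalize row 3 (÷-45/17) = (0, 0, 0, 1, -7/6)
  row 0: subtract 11/17×row3 = (1, 0, 0, 0, 1/6)
  row 1: subtract -42/17×row3 = (0, 1, 0, 0, -5/2)
  row 2: subtract -32/17×row3 = (0, 0, 1, 0, -5/3)

pivot columns: 0, 1, 2, 3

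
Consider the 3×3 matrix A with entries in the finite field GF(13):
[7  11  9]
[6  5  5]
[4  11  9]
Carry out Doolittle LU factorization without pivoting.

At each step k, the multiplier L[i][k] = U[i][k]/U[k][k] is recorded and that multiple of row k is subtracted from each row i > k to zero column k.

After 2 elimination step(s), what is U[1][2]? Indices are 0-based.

U[1][2] = 1

Step 1: pivot at (0,0) is 7.
  row1 ← row1 − (12)·row0  ⇒  L[1][0]=12, U row1=(0, 3, 1)
  row2 ← row2 − (8)·row0  ⇒  L[2][0]=8, U row2=(0, 1, 2)
Step 2: pivot at (1,1) is 3.
  row2 ← row2 − (9)·row1  ⇒  L[2][1]=9, U row2=(0, 0, 6)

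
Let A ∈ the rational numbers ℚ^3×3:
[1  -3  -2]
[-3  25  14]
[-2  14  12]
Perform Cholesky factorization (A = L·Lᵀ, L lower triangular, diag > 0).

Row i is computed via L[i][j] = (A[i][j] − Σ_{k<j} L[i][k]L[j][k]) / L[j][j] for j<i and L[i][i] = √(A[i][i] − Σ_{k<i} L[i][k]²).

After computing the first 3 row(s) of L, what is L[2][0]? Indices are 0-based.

Step 1: L[0][0] = √(1) = 1.
  L[1][0] = (-3) / L[0][0] = -3.
Step 2: L[1][1] = √(16) = 4.
  L[2][0] = (-2) / L[0][0] = -2.
  L[2][1] = (8) / L[1][1] = 2.
Step 3: L[2][2] = √(4) = 2.

L[2][0] = -2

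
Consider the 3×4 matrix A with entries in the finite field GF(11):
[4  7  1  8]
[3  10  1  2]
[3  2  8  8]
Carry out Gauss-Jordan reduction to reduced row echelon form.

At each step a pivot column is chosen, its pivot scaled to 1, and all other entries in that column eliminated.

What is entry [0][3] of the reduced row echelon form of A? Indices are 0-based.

M[0][3] = 7

step 1: normalize row 0 (÷4) = (1, 10, 3, 2)
  row 1: subtract 3×row0 = (0, 2, 3, 7)
  row 2: subtract 3×row0 = (0, 5, 10, 2)
step 2: normalize row 1 (÷2) = (0, 1, 7, 9)
  row 0: subtract 10×row1 = (1, 0, 10, 0)
  row 2: subtract 5×row1 = (0, 0, 8, 1)
step 3: normalize row 2 (÷8) = (0, 0, 1, 7)
  row 0: subtract 10×row2 = (1, 0, 0, 7)
  row 1: subtract 7×row2 = (0, 1, 0, 4)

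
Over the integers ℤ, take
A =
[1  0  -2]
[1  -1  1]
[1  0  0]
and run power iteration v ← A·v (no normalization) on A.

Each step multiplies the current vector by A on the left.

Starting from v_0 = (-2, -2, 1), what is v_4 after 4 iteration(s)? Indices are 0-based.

v_4 = (8, 5, 8)

v_0 = (-2, -2, 1).
v_1 = A·v_0 = (-4, 1, -2).
v_2 = A·v_1 = (0, -7, -4).
v_3 = A·v_2 = (8, 3, 0).
v_4 = A·v_3 = (8, 5, 8).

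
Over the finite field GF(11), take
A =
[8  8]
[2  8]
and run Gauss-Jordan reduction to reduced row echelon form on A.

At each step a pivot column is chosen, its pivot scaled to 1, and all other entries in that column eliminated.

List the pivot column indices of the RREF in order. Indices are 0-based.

[1] R0 /= 8  ⇒  (1, 1)
     R1 -= 2·R0  ⇒  (0, 6)
[2] R1 /= 6  ⇒  (0, 1)
     R0 -= 1·R1  ⇒  (1, 0)

pivot columns: 0, 1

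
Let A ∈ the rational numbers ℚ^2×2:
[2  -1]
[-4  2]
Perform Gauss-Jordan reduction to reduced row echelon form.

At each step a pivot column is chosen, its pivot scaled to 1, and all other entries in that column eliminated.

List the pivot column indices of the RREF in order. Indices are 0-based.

pivot columns: 0

pivot(0,0)=2: scale R0 → (1, -1/2)
  clear (1,0): R1 −= (-4)R0 → (0, 0)
col 1: no nonzero at/below row 1; advance.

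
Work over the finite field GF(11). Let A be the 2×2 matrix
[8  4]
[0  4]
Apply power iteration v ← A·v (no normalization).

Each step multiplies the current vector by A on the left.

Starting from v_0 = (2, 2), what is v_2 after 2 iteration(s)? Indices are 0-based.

v_2 = (4, 10)

v_0 = (2, 2).
v_1 = A·v_0 = (2, 8).
v_2 = A·v_1 = (4, 10).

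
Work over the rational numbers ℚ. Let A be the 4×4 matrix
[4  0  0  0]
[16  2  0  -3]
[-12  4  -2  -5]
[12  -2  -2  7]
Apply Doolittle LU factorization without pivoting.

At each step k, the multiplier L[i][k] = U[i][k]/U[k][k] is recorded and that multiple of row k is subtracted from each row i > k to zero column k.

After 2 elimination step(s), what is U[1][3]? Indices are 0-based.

Step 1: pivot at (0,0) is 4.
  row1 ← row1 − (4)·row0  ⇒  L[1][0]=4, U row1=(0, 2, 0, -3)
  row2 ← row2 − (-3)·row0  ⇒  L[2][0]=-3, U row2=(0, 4, -2, -5)
  row3 ← row3 − (3)·row0  ⇒  L[3][0]=3, U row3=(0, -2, -2, 7)
Step 2: pivot at (1,1) is 2.
  row2 ← row2 − (2)·row1  ⇒  L[2][1]=2, U row2=(0, 0, -2, 1)
  row3 ← row3 − (-1)·row1  ⇒  L[3][1]=-1, U row3=(0, 0, -2, 4)

U[1][3] = -3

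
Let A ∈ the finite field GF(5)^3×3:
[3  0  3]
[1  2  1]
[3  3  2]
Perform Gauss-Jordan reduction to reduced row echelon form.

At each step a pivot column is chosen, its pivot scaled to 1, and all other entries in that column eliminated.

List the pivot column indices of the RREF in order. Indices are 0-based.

pivot columns: 0, 1, 2

pivot(0,0)=3: scale R0 → (1, 0, 1)
  clear (1,0): R1 −= (1)R0 → (0, 2, 0)
  clear (2,0): R2 −= (3)R0 → (0, 3, 4)
pivot(1,1)=2: scale R1 → (0, 1, 0)
  clear (2,1): R2 −= (3)R1 → (0, 0, 4)
pivot(2,2)=4: scale R2 → (0, 0, 1)
  clear (0,2): R0 −= (1)R2 → (1, 0, 0)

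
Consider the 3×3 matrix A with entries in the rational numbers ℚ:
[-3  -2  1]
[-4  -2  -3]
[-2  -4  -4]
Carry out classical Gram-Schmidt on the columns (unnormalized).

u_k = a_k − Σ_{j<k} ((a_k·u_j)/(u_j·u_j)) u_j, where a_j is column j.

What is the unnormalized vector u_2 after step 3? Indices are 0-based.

u_2 = (132/53, -88/53, -22/53)

Step 1: u_0 = a_0 = (-3, -4, -2).
Step 2: u_1 = a_1 − (22/29)·u_0 = (8/29, 30/29, -72/29).
Step 3: u_2 = a_2 − (17/29)·u_0 − (103/106)·u_1 = (132/53, -88/53, -22/53).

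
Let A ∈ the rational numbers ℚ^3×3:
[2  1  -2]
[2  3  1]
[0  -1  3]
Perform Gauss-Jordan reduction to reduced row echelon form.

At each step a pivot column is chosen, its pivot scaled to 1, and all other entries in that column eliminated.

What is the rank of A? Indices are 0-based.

rank = 3

pivot(0,0)=2: scale R0 → (1, 1/2, -1)
  clear (1,0): R1 −= (2)R0 → (0, 2, 3)
pivot(1,1)=2: scale R1 → (0, 1, 3/2)
  clear (0,1): R0 −= (1/2)R1 → (1, 0, -7/4)
  clear (2,1): R2 −= (-1)R1 → (0, 0, 9/2)
pivot(2,2)=9/2: scale R2 → (0, 0, 1)
  clear (0,2): R0 −= (-7/4)R2 → (1, 0, 0)
  clear (1,2): R1 −= (3/2)R2 → (0, 1, 0)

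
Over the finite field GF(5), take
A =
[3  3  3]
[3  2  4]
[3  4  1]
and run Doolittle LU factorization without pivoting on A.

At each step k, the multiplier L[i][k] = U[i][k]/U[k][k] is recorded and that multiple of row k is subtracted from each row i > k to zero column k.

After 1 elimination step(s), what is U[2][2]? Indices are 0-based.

k=0: U[0][0]=3
  eliminate (1,0): mult=1, new row 1: (0, 4, 1); set L[1][0]=1
  eliminate (2,0): mult=1, new row 2: (0, 1, 3); set L[2][0]=1

U[2][2] = 3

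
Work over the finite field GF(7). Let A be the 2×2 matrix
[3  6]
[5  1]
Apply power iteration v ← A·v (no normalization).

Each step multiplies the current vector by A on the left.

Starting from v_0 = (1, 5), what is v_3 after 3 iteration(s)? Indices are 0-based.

v_0 = (1, 5).
v_1 = A·v_0 = (5, 3).
v_2 = A·v_1 = (5, 0).
v_3 = A·v_2 = (1, 4).

v_3 = (1, 4)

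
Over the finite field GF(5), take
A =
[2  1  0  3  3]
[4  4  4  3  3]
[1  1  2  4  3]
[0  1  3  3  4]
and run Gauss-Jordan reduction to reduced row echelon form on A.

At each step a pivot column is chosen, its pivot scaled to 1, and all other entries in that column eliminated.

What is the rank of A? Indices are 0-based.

[1] R0 /= 2  ⇒  (1, 3, 0, 4, 4)
     R1 -= 4·R0  ⇒  (0, 2, 4, 2, 2)
     R2 -= 1·R0  ⇒  (0, 3, 2, 0, 4)
[2] R1 /= 2  ⇒  (0, 1, 2, 1, 1)
     R0 -= 3·R1  ⇒  (1, 0, 4, 1, 1)
     R2 -= 3·R1  ⇒  (0, 0, 1, 2, 1)
     R3 -= 1·R1  ⇒  (0, 0, 1, 2, 3)
[3] R2 /= 1  ⇒  (0, 0, 1, 2, 1)
     R0 -= 4·R2  ⇒  (1, 0, 0, 3, 2)
     R1 -= 2·R2  ⇒  (0, 1, 0, 2, 4)
     R3 -= 1·R2  ⇒  (0, 0, 0, 0, 2)
column 3 empty below row 3
[4] R3 /= 2  ⇒  (0, 0, 0, 0, 1)
     R0 -= 2·R3  ⇒  (1, 0, 0, 3, 0)
     R1 -= 4·R3  ⇒  (0, 1, 0, 2, 0)
     R2 -= 1·R3  ⇒  (0, 0, 1, 2, 0)

rank = 4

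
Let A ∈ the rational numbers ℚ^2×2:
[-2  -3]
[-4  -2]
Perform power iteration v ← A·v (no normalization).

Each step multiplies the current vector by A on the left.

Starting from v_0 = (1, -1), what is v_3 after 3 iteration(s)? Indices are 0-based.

v_3 = (-8, -16)

v_0 = (1, -1).
v_1 = A·v_0 = (1, -2).
v_2 = A·v_1 = (4, 0).
v_3 = A·v_2 = (-8, -16).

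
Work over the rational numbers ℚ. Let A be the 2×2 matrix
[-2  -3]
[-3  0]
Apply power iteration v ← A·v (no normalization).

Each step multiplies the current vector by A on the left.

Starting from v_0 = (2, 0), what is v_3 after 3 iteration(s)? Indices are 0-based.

v_0 = (2, 0).
v_1 = A·v_0 = (-4, -6).
v_2 = A·v_1 = (26, 12).
v_3 = A·v_2 = (-88, -78).

v_3 = (-88, -78)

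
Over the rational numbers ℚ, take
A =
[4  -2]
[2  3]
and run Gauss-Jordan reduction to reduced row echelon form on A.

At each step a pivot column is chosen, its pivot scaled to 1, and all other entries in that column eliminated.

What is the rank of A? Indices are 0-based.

rank = 2

pivot(0,0)=4: scale R0 → (1, -1/2)
  clear (1,0): R1 −= (2)R0 → (0, 4)
pivot(1,1)=4: scale R1 → (0, 1)
  clear (0,1): R0 −= (-1/2)R1 → (1, 0)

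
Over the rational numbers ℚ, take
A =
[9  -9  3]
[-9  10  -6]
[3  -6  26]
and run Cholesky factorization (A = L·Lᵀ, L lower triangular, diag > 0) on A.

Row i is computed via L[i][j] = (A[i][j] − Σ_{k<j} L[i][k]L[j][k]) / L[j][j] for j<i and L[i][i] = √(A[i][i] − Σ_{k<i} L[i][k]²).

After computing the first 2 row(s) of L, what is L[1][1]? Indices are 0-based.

Step 1: L[0][0] = √(9) = 3.
  L[1][0] = (-9) / L[0][0] = -3.
Step 2: L[1][1] = √(1) = 1.

L[1][1] = 1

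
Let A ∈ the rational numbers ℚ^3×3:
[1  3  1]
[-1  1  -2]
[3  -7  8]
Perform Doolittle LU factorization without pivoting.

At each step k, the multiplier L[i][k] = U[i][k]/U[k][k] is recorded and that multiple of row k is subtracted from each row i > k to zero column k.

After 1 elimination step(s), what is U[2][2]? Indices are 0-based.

k=0: U[0][0]=1
  eliminate (1,0): mult=-1, new row 1: (0, 4, -1); set L[1][0]=-1
  eliminate (2,0): mult=3, new row 2: (0, -16, 5); set L[2][0]=3

U[2][2] = 5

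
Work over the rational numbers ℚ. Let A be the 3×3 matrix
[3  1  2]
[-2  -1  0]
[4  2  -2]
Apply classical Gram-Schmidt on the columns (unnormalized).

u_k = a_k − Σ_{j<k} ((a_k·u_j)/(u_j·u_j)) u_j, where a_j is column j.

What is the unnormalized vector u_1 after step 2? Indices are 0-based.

Step 1: u_0 = a_0 = (3, -2, 4).
Step 2: u_1 = a_1 − (13/29)·u_0 = (-10/29, -3/29, 6/29).

u_1 = (-10/29, -3/29, 6/29)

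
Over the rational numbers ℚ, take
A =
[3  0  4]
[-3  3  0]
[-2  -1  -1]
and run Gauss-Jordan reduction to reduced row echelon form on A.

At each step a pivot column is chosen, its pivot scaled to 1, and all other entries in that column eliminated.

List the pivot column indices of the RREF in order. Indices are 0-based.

pivot(0,0)=3: scale R0 → (1, 0, 4/3)
  clear (1,0): R1 −= (-3)R0 → (0, 3, 4)
  clear (2,0): R2 −= (-2)R0 → (0, -1, 5/3)
pivot(1,1)=3: scale R1 → (0, 1, 4/3)
  clear (2,1): R2 −= (-1)R1 → (0, 0, 3)
pivot(2,2)=3: scale R2 → (0, 0, 1)
  clear (0,2): R0 −= (4/3)R2 → (1, 0, 0)
  clear (1,2): R1 −= (4/3)R2 → (0, 1, 0)

pivot columns: 0, 1, 2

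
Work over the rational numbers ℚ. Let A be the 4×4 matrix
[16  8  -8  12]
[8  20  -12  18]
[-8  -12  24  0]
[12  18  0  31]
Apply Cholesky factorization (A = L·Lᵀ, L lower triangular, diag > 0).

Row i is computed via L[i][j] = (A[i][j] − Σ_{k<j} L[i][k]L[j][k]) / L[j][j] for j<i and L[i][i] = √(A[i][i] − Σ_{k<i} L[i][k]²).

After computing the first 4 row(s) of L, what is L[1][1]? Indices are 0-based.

L[1][1] = 4

Step 1: L[0][0] = √(16) = 4.
  L[1][0] = (8) / L[0][0] = 2.
Step 2: L[1][1] = √(16) = 4.
  L[2][0] = (-8) / L[0][0] = -2.
  L[2][1] = (-8) / L[1][1] = -2.
Step 3: L[2][2] = √(16) = 4.
  L[3][0] = (12) / L[0][0] = 3.
  L[3][1] = (12) / L[1][1] = 3.
  L[3][2] = (12) / L[2][2] = 3.
Step 4: L[3][3] = √(4) = 2.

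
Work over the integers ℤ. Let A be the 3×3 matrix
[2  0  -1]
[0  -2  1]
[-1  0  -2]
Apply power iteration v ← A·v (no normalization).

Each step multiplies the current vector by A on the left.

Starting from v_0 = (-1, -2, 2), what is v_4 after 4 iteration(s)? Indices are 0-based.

v_0 = (-1, -2, 2).
v_1 = A·v_0 = (-4, 6, -3).
v_2 = A·v_1 = (-5, -15, 10).
v_3 = A·v_2 = (-20, 40, -15).
v_4 = A·v_3 = (-25, -95, 50).

v_4 = (-25, -95, 50)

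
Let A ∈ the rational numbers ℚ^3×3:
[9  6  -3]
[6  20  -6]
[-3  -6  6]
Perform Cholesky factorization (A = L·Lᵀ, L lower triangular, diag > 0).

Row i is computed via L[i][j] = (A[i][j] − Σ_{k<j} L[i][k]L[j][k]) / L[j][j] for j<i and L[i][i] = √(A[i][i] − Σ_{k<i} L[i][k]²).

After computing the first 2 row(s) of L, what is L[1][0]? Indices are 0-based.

Step 1: L[0][0] = √(9) = 3.
  L[1][0] = (6) / L[0][0] = 2.
Step 2: L[1][1] = √(16) = 4.

L[1][0] = 2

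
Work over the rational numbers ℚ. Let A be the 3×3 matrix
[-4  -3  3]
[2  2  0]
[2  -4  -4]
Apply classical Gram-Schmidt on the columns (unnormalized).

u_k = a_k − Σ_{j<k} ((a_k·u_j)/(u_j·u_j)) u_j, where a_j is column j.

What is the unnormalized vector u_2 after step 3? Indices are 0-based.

u_2 = (42/79, 77/79, 7/79)

Step 1: u_0 = a_0 = (-4, 2, 2).
Step 2: u_1 = a_1 − (1/3)·u_0 = (-5/3, 4/3, -14/3).
Step 3: u_2 = a_2 − (-5/6)·u_0 − (41/79)·u_1 = (42/79, 77/79, 7/79).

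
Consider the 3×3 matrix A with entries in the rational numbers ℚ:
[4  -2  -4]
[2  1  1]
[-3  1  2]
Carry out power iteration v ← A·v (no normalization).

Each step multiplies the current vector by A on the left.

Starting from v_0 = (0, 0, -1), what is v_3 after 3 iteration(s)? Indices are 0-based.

v_3 = (162, 40, -107)

v_0 = (0, 0, -1).
v_1 = A·v_0 = (4, -1, -2).
v_2 = A·v_1 = (26, 5, -17).
v_3 = A·v_2 = (162, 40, -107).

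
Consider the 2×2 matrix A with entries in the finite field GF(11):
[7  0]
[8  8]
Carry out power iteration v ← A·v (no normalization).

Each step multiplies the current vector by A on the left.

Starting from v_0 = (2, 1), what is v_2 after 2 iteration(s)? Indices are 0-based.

v_0 = (2, 1).
v_1 = A·v_0 = (3, 2).
v_2 = A·v_1 = (10, 7).

v_2 = (10, 7)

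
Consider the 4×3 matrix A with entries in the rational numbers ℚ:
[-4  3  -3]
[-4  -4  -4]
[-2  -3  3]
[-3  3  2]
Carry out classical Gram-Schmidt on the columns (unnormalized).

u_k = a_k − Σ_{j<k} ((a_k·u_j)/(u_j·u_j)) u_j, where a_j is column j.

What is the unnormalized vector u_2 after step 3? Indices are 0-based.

u_2 = (-1779/967, -2172/967, 3831/967, 2714/967)

Step 1: u_0 = a_0 = (-4, -4, -2, -3).
Step 2: u_1 = a_1 − (1/45)·u_0 = (139/45, -176/45, -133/45, 46/15).
Step 3: u_2 = a_2 − (16/45)·u_0 − (82/967)·u_1 = (-1779/967, -2172/967, 3831/967, 2714/967).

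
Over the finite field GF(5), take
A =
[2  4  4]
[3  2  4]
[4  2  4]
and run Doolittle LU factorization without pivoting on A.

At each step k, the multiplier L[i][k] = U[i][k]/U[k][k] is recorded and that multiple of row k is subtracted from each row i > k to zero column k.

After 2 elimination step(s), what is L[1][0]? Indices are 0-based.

L[1][0] = 4

Step 1: pivot at (0,0) is 2.
  row1 ← row1 − (4)·row0  ⇒  L[1][0]=4, U row1=(0, 1, 3)
  row2 ← row2 − (2)·row0  ⇒  L[2][0]=2, U row2=(0, 4, 1)
Step 2: pivot at (1,1) is 1.
  row2 ← row2 − (4)·row1  ⇒  L[2][1]=4, U row2=(0, 0, 4)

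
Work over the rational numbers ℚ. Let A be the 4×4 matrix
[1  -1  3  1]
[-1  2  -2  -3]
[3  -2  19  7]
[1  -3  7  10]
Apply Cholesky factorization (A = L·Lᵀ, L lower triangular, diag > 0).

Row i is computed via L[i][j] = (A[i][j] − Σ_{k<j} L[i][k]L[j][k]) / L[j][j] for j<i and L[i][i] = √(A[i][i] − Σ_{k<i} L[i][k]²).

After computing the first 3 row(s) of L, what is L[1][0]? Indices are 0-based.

L[1][0] = -1

Step 1: L[0][0] = √(1) = 1.
  L[1][0] = (-1) / L[0][0] = -1.
Step 2: L[1][1] = √(1) = 1.
  L[2][0] = (3) / L[0][0] = 3.
  L[2][1] = (1) / L[1][1] = 1.
Step 3: L[2][2] = √(9) = 3.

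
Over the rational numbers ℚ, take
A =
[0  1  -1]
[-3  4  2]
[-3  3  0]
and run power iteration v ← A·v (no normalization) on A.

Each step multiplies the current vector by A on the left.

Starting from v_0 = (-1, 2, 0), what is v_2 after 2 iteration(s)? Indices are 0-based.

v_2 = (2, 56, 27)

v_0 = (-1, 2, 0).
v_1 = A·v_0 = (2, 11, 9).
v_2 = A·v_1 = (2, 56, 27).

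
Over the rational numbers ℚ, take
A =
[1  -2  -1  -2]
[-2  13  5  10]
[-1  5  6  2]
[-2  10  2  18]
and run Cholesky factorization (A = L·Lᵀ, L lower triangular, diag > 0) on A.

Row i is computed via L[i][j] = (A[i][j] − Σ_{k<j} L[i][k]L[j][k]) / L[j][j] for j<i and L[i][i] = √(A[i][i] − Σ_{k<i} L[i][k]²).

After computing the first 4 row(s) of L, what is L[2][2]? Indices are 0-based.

Step 1: L[0][0] = √(1) = 1.
  L[1][0] = (-2) / L[0][0] = -2.
Step 2: L[1][1] = √(9) = 3.
  L[2][0] = (-1) / L[0][0] = -1.
  L[2][1] = (3) / L[1][1] = 1.
Step 3: L[2][2] = √(4) = 2.
  L[3][0] = (-2) / L[0][0] = -2.
  L[3][1] = (6) / L[1][1] = 2.
  L[3][2] = (-2) / L[2][2] = -1.
Step 4: L[3][3] = √(9) = 3.

L[2][2] = 2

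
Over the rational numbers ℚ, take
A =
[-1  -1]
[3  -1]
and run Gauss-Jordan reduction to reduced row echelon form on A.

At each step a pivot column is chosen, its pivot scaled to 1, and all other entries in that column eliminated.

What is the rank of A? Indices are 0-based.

rank = 2

pivot(0,0)=-1: scale R0 → (1, 1)
  clear (1,0): R1 −= (3)R0 → (0, -4)
pivot(1,1)=-4: scale R1 → (0, 1)
  clear (0,1): R0 −= (1)R1 → (1, 0)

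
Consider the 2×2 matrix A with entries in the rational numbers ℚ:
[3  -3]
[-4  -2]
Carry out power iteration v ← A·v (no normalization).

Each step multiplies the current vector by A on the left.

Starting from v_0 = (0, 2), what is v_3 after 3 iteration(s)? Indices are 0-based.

v_0 = (0, 2).
v_1 = A·v_0 = (-6, -4).
v_2 = A·v_1 = (-6, 32).
v_3 = A·v_2 = (-114, -40).

v_3 = (-114, -40)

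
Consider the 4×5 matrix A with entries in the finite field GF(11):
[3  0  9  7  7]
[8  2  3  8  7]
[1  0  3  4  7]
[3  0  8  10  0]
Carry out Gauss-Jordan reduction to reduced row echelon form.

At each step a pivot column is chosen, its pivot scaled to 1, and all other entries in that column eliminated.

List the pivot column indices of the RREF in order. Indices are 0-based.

step 1: normalize row 0 (÷3) = (1, 0, 3, 6, 6)
  row 1: subtract 8×row0 = (0, 2, 1, 4, 3)
  row 2: subtract 1×row0 = (0, 0, 0, 9, 1)
  row 3: subtract 3×row0 = (0, 0, 10, 3, 4)
step 2: normalize row 1 (÷2) = (0, 1, 6, 2, 7)
step 3: exchange rows 2,3
step 3: normalize row 2 (÷10) = (0, 0, 1, 8, 7)
  row 0: subtract 3×row2 = (1, 0, 0, 4, 7)
  row 1: subtract 6×row2 = (0, 1, 0, 9, 9)
step 4: normalize row 3 (÷9) = (0, 0, 0, 1, 5)
  row 0: subtract 4×row3 = (1, 0, 0, 0, 9)
  row 1: subtract 9×row3 = (0, 1, 0, 0, 8)
  row 2: subtract 8×row3 = (0, 0, 1, 0, 0)

pivot columns: 0, 1, 2, 3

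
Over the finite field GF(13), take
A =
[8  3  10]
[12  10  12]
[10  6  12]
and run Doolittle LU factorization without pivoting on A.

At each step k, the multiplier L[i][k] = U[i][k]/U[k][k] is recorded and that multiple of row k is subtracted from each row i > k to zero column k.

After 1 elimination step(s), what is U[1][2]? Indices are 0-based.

k=0: U[0][0]=8
  eliminate (1,0): mult=8, new row 1: (0, 12, 10); set L[1][0]=8
  eliminate (2,0): mult=11, new row 2: (0, 12, 6); set L[2][0]=11

U[1][2] = 10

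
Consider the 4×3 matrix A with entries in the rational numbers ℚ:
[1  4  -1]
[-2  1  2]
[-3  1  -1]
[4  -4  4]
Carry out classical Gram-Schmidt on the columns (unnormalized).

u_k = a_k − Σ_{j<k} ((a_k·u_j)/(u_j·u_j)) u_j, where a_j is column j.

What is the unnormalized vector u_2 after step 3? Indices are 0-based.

u_2 = (444/731, 2100/731, 60/731, 984/731)

Step 1: u_0 = a_0 = (1, -2, -3, 4).
Step 2: u_1 = a_1 − (-17/30)·u_0 = (137/30, -2/15, -7/10, -26/15).
Step 3: u_2 = a_2 − (7/15)·u_0 − (-332/731)·u_1 = (444/731, 2100/731, 60/731, 984/731).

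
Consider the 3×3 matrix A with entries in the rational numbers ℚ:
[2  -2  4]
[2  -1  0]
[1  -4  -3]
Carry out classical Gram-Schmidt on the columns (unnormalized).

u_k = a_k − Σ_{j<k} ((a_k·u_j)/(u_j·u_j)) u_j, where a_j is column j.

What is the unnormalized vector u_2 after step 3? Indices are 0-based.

Step 1: u_0 = a_0 = (2, 2, 1).
Step 2: u_1 = a_1 − (-10/9)·u_0 = (2/9, 11/9, -26/9).
Step 3: u_2 = a_2 − (5/9)·u_0 − (86/89)·u_1 = (238/89, -204/89, -68/89).

u_2 = (238/89, -204/89, -68/89)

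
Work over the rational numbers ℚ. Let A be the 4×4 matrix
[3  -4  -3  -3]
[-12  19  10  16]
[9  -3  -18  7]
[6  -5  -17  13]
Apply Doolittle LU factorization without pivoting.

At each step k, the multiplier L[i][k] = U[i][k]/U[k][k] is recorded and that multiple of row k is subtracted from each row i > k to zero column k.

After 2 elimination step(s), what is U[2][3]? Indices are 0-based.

Step 1: pivot at (0,0) is 3.
  row1 ← row1 − (-4)·row0  ⇒  L[1][0]=-4, U row1=(0, 3, -2, 4)
  row2 ← row2 − (3)·row0  ⇒  L[2][0]=3, U row2=(0, 9, -9, 16)
  row3 ← row3 − (2)·row0  ⇒  L[3][0]=2, U row3=(0, 3, -11, 19)
Step 2: pivot at (1,1) is 3.
  row2 ← row2 − (3)·row1  ⇒  L[2][1]=3, U row2=(0, 0, -3, 4)
  row3 ← row3 − (1)·row1  ⇒  L[3][1]=1, U row3=(0, 0, -9, 15)

U[2][3] = 4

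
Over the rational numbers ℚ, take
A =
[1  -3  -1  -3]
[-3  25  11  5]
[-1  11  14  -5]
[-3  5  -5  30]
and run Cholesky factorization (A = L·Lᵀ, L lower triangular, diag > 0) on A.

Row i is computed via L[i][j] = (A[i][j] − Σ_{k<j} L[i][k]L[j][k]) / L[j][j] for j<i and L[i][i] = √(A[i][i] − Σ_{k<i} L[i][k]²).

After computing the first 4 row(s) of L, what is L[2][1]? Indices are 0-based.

L[2][1] = 2

Step 1: L[0][0] = √(1) = 1.
  L[1][0] = (-3) / L[0][0] = -3.
Step 2: L[1][1] = √(16) = 4.
  L[2][0] = (-1) / L[0][0] = -1.
  L[2][1] = (8) / L[1][1] = 2.
Step 3: L[2][2] = √(9) = 3.
  L[3][0] = (-3) / L[0][0] = -3.
  L[3][1] = (-4) / L[1][1] = -1.
  L[3][2] = (-6) / L[2][2] = -2.
Step 4: L[3][3] = √(16) = 4.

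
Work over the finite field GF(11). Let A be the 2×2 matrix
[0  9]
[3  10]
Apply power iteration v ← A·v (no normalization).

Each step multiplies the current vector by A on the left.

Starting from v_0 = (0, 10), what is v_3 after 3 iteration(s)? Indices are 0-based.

v_3 = (1, 0)

v_0 = (0, 10).
v_1 = A·v_0 = (2, 1).
v_2 = A·v_1 = (9, 5).
v_3 = A·v_2 = (1, 0).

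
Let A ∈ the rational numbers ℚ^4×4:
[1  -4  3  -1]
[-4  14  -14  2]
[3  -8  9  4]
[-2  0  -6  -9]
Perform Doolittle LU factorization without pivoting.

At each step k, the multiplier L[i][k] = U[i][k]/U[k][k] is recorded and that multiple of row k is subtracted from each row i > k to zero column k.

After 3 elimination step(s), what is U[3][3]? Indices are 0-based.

Step 1: pivot at (0,0) is 1.
  row1 ← row1 − (-4)·row0  ⇒  L[1][0]=-4, U row1=(0, -2, -2, -2)
  row2 ← row2 − (3)·row0  ⇒  L[2][0]=3, U row2=(0, 4, 0, 7)
  row3 ← row3 − (-2)·row0  ⇒  L[3][0]=-2, U row3=(0, -8, 0, -11)
Step 2: pivot at (1,1) is -2.
  row2 ← row2 − (-2)·row1  ⇒  L[2][1]=-2, U row2=(0, 0, -4, 3)
  row3 ← row3 − (4)·row1  ⇒  L[3][1]=4, U row3=(0, 0, 8, -3)
Step 3: pivot at (2,2) is -4.
  row3 ← row3 − (-2)·row2  ⇒  L[3][2]=-2, U row3=(0, 0, 0, 3)

U[3][3] = 3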